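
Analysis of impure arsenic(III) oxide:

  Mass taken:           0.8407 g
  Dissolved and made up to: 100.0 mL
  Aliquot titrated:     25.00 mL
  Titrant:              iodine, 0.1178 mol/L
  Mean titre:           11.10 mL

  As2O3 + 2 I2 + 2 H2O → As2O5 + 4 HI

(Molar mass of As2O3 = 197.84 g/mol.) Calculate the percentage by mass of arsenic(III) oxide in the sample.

n(I2) per titration = 0.01110 × 0.1178 = 1.308 × 10^-3 mol
From the 1:2 ratio, n(As2O3) in each aliquot = 1/2 × 1.308 × 10^-3 = 6.538 × 10^-4 mol
n(As2O3) in the whole flask = 6.538 × 10^-4 × 100.0/25.00 = 2.615 × 10^-3 mol
mass of As2O3 = 2.615 × 10^-3 × 197.84 = 0.5174 g
% As2O3 = 0.5174 / 0.8407 × 100 = 61.54 %

61.54 %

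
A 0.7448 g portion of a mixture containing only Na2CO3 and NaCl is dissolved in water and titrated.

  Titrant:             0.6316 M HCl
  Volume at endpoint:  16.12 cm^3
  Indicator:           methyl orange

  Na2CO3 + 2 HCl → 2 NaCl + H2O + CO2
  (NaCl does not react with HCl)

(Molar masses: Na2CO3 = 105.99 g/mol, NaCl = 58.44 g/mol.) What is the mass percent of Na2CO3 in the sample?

72.44 %

n(HCl) = 0.01612 × 0.6316 = 0.01018 mol
Let x = n(Na2CO3), y = n(NaCl).
Titrant: 2x = 0.01018;  mass: 105.99x + 58.44y = 0.7448
Solving, x = 5.091 × 10^-3 mol, y = 3.512 × 10^-3 mol
mass of Na2CO3 = 5.091 × 10^-3 × 105.99 = 0.5396 g
% Na2CO3 = 0.5396 / 0.7448 × 100 = 72.44 %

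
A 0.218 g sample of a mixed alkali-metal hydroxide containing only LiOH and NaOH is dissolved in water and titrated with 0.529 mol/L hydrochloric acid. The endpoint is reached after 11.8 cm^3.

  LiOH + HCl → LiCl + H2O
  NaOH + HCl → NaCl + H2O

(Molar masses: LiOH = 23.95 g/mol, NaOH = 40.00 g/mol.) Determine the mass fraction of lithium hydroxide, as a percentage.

21.7 %

n(HCl) = 0.0118 × 0.529 = 6.24 × 10^-3 mol
Let x = n(LiOH), y = n(NaOH).
Titrant: 1x + 1y = 6.24 × 10^-3;  mass: 23.95x + 40.00y = 0.218
Solving, x = 1.97 × 10^-3 mol, y = 4.27 × 10^-3 mol
mass of LiOH = 1.97 × 10^-3 × 23.95 = 0.0473 g
% LiOH = 0.0473 / 0.218 × 100 = 21.7 %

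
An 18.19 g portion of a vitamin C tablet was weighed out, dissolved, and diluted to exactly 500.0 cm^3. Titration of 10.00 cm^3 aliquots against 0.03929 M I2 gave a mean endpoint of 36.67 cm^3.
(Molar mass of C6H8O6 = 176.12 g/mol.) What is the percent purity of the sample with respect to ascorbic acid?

C6H8O6 + I2 → C6H6O6 + 2 HI
n(I2) per titration = 0.03667 × 0.03929 = 1.441 × 10^-3 mol
n(C6H8O6) in each aliquot = 1.441 × 10^-3 mol (1:1 ratio)
n(C6H8O6) in the whole flask = 1.441 × 10^-3 × 500.0/10.00 = 0.07204 mol
mass of C6H8O6 = 0.07204 × 176.12 = 12.69 g
% C6H8O6 = 12.69 / 18.19 × 100 = 69.75 %

69.75 %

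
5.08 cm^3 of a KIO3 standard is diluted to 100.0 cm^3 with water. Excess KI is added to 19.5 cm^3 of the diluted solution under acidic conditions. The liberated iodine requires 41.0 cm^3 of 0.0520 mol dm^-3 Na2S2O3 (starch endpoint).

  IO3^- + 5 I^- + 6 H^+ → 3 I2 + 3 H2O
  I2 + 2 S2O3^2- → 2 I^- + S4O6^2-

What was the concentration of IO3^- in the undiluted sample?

0.359 mol/L

n(S2O3^2-) = 0.0410 × 0.0520 = 2.13 × 10^-3 mol
n(I2) = n(S2O3^2-)/2 = 1.07 × 10^-3 mol
From the 1:3 ratio, n(IO3^-) in the aliquot = 1/3 × 1.07 × 10^-3 = 3.55 × 10^-4 mol
[IO3^-]_dilute = 3.55 × 10^-4 / 0.0195 = 0.0182 mol/L
[IO3^-]_original = 0.0182 × 100.0/5.08 = 0.359 mol/L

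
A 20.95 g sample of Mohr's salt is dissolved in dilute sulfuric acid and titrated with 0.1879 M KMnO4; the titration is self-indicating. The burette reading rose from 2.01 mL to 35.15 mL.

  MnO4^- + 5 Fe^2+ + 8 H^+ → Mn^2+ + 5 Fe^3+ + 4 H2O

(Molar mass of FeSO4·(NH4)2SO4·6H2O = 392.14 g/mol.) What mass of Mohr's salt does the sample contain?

n(KMnO4) = 0.03314 L × 0.1879 mol/L = 6.227 × 10^-3 mol
From the 5:1 ratio, n(FeSO4·(NH4)2SO4·6H2O) = 5/1 × 6.227 × 10^-3 = 0.03114 mol
mass of FeSO4·(NH4)2SO4·6H2O = 0.03114 × 392.14 g/mol = 12.21 g

12.21 g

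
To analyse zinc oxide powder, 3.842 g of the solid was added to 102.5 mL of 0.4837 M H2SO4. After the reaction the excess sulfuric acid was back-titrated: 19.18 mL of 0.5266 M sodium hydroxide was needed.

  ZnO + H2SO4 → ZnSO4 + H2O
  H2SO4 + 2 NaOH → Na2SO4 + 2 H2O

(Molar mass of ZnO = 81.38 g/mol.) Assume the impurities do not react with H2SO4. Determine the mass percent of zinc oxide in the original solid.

n(H2SO4) added = 0.1025 × 0.4837 = 0.04958 mol
n(NaOH) used in back-titration = 0.01918 × 0.5266 = 0.01010 mol
From the 1:2 ratio, n(H2SO4) left over = 1/2 × 0.01010 = 5.050 × 10^-3 mol
n(H2SO4) consumed by analyte = 0.04958 − 5.050 × 10^-3 = 0.04453 mol
n(ZnO) = 0.04453 mol (1:1 ratio)
mass of ZnO = 0.04453 × 81.38 = 3.624 g
% ZnO = 3.624 / 3.842 × 100 = 94.32 %

94.32 %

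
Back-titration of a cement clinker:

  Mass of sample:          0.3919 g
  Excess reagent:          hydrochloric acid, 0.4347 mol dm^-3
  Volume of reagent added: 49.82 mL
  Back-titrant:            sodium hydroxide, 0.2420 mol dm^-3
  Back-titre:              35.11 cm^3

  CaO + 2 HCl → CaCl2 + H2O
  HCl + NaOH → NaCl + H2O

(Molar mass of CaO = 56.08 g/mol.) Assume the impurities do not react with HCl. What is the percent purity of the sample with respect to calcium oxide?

94.16 %

n(HCl) added = 0.04982 × 0.4347 = 0.02166 mol
n(NaOH) used in back-titration = 0.03511 × 0.2420 = 8.497 × 10^-3 mol
n(HCl) left over = 8.497 × 10^-3 mol (1:1 ratio)
n(HCl) consumed by analyte = 0.02166 − 8.497 × 10^-3 = 0.01316 mol
From the 1:2 ratio, n(CaO) = 1/2 × 0.01316 = 6.580 × 10^-3 mol
mass of CaO = 6.580 × 10^-3 × 56.08 = 0.3690 g
% CaO = 0.3690 / 0.3919 × 100 = 94.16 %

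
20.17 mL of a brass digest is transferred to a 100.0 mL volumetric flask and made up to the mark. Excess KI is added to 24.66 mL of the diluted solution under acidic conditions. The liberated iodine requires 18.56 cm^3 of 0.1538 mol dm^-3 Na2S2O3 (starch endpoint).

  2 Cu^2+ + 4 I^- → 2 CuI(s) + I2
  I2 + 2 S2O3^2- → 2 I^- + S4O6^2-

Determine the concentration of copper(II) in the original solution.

n(S2O3^2-) = 0.01856 × 0.1538 = 2.855 × 10^-3 mol
n(I2) = n(S2O3^2-)/2 = 1.427 × 10^-3 mol
From the 2:1 ratio, n(Cu2+) in the aliquot = 2/1 × 1.427 × 10^-3 = 2.855 × 10^-3 mol
[Cu2+]_dilute = 2.855 × 10^-3 / 0.02466 = 0.1158 mol/L
[Cu2+]_original = 0.1158 × 100.0/20.17 = 0.5739 mol/L

0.5739 mol/L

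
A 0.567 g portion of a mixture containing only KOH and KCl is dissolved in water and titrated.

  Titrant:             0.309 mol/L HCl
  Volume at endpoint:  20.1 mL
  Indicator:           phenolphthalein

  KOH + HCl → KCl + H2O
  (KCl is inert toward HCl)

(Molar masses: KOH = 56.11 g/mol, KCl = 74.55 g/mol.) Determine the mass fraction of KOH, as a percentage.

n(HCl) = 0.0201 × 0.309 = 6.21 × 10^-3 mol
Let x = n(KOH), y = n(KCl).
Titrant: 1x = 6.21 × 10^-3;  mass: 56.11x + 74.55y = 0.567
Solving, x = 6.21 × 10^-3 mol, y = 2.93 × 10^-3 mol
mass of KOH = 6.21 × 10^-3 × 56.11 = 0.348 g
% KOH = 0.348 / 0.567 × 100 = 61.5 %

61.5 %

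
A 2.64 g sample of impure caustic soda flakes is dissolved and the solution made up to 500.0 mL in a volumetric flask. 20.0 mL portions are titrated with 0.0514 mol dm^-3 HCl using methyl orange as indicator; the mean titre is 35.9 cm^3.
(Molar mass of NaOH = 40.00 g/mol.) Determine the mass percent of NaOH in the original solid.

NaOH + HCl → NaCl + H2O
n(HCl) per titration = 0.0359 × 0.0514 = 1.85 × 10^-3 mol
n(NaOH) in each aliquot = 1.85 × 10^-3 mol (1:1 ratio)
n(NaOH) in the whole flask = 1.85 × 10^-3 × 500.0/20.0 = 0.0461 mol
mass of NaOH = 0.0461 × 40.00 = 1.85 g
% NaOH = 1.85 / 2.64 × 100 = 69.9 %

69.9 %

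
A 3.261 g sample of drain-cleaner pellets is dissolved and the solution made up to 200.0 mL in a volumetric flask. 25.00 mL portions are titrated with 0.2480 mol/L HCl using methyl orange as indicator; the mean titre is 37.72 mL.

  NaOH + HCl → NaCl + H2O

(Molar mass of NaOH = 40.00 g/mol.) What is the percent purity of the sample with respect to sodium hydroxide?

n(HCl) per titration = 0.03772 × 0.2480 = 9.355 × 10^-3 mol
n(NaOH) in each aliquot = 9.355 × 10^-3 mol (1:1 ratio)
n(NaOH) in the whole flask = 9.355 × 10^-3 × 200.0/25.00 = 0.07484 mol
mass of NaOH = 0.07484 × 40.00 = 2.993 g
% NaOH = 2.993 / 3.261 × 100 = 91.80 %

91.80 %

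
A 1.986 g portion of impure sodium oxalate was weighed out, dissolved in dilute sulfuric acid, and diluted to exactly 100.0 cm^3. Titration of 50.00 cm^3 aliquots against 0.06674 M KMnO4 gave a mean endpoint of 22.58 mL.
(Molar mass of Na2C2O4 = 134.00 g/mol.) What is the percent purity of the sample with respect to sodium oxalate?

2 MnO4^- + 5 C2O4^2- + 16 H^+ → 2 Mn^2+ + 10 CO2 + 8 H2O
n(KMnO4) per titration = 0.02258 × 0.06674 = 1.507 × 10^-3 mol
From the 5:2 ratio, n(Na2C2O4) in each aliquot = 5/2 × 1.507 × 10^-3 = 3.767 × 10^-3 mol
n(Na2C2O4) in the whole flask = 3.767 × 10^-3 × 100.0/50.00 = 7.535 × 10^-3 mol
mass of Na2C2O4 = 7.535 × 10^-3 × 134.00 = 1.010 g
% Na2C2O4 = 1.010 / 1.986 × 100 = 50.84 %

50.84 %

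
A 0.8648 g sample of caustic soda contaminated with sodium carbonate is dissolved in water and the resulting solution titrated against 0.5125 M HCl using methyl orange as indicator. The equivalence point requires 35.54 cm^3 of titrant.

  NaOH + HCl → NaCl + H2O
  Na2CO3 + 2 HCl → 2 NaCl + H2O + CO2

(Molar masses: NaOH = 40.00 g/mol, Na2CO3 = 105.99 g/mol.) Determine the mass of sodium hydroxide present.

n(HCl) = 0.03554 × 0.5125 = 0.01821 mol
Let x = n(NaOH), y = n(Na2CO3).
Titrant: 1x + 2y = 0.01821;  mass: 40.00x + 105.99y = 0.8648
Solving, x = 7.731 × 10^-3 mol, y = 5.242 × 10^-3 mol
mass of NaOH = 7.731 × 10^-3 × 40.00 = 0.3092 g

0.3092 g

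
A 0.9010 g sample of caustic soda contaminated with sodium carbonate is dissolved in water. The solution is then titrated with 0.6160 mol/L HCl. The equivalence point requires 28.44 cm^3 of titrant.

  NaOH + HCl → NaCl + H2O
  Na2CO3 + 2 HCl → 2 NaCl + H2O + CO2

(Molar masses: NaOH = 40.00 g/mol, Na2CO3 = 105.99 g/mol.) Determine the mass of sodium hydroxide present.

0.08441 g

n(HCl) = 0.02844 × 0.6160 = 0.01752 mol
Let x = n(NaOH), y = n(Na2CO3).
Titrant: 1x + 2y = 0.01752;  mass: 40.00x + 105.99y = 0.9010
Solving, x = 2.110 × 10^-3 mol, y = 7.704 × 10^-3 mol
mass of NaOH = 2.110 × 10^-3 × 40.00 = 0.08441 g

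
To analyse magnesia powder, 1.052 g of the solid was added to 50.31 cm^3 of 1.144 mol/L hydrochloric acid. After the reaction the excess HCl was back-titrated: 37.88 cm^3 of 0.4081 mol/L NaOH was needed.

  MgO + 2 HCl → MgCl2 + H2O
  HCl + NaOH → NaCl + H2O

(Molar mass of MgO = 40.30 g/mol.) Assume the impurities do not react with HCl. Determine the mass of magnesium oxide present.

0.8482 g

n(HCl) added = 0.05031 × 1.144 = 0.05755 mol
n(NaOH) used in back-titration = 0.03788 × 0.4081 = 0.01546 mol
n(HCl) left over = 0.01546 mol (1:1 ratio)
n(HCl) consumed by analyte = 0.05755 − 0.01546 = 0.04210 mol
From the 1:2 ratio, n(MgO) = 1/2 × 0.04210 = 0.02105 mol
mass of MgO = 0.02105 × 40.30 = 0.8482 g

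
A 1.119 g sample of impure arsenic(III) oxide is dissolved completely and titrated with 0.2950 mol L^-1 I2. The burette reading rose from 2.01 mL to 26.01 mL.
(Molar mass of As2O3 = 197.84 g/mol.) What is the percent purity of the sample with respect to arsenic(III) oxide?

62.59 %

As2O3 + 2 I2 + 2 H2O → As2O5 + 4 HI
n(I2) = 0.02400 L × 0.2950 mol/L = 7.080 × 10^-3 mol
From the 1:2 ratio, n(As2O3) = 1/2 × 7.080 × 10^-3 = 3.540 × 10^-3 mol
mass of As2O3 = 3.540 × 10^-3 × 197.84 g/mol = 0.7004 g
% As2O3 = 0.7004 / 1.119 × 100 = 62.59 %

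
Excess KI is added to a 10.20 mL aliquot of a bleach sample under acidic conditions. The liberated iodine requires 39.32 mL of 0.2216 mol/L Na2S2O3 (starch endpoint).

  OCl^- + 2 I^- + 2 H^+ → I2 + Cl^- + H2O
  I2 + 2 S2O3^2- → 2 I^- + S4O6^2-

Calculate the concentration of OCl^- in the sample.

0.4271 mol/L

n(S2O3^2-) = 0.03932 × 0.2216 = 8.713 × 10^-3 mol
n(I2) = n(S2O3^2-)/2 = 4.357 × 10^-3 mol
n(OCl^-) in the aliquot = 4.357 × 10^-3 mol (1:1 ratio)
[OCl^-] = 4.357 × 10^-3 / 0.01020 = 0.4271 mol/L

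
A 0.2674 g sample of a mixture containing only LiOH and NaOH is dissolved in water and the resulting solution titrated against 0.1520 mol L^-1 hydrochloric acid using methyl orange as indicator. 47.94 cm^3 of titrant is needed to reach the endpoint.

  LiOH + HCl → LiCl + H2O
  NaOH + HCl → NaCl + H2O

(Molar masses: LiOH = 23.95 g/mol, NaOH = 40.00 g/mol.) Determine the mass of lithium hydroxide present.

n(HCl) = 0.04794 × 0.1520 = 7.287 × 10^-3 mol
Let x = n(LiOH), y = n(NaOH).
Titrant: 1x + 1y = 7.287 × 10^-3;  mass: 23.95x + 40.00y = 0.2674
Solving, x = 1.500 × 10^-3 mol, y = 5.787 × 10^-3 mol
mass of LiOH = 1.500 × 10^-3 × 23.95 = 0.03593 g

0.03593 g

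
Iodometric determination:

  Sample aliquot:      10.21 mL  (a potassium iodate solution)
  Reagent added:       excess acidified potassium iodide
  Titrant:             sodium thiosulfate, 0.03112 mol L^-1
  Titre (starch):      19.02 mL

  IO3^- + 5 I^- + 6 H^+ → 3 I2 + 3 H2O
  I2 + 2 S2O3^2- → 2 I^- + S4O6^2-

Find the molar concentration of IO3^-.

0.009662 mol/L

n(S2O3^2-) = 0.01902 × 0.03112 = 5.919 × 10^-4 mol
n(I2) = n(S2O3^2-)/2 = 2.960 × 10^-4 mol
From the 1:3 ratio, n(IO3^-) in the aliquot = 1/3 × 2.960 × 10^-4 = 9.865 × 10^-5 mol
[IO3^-] = 9.865 × 10^-5 / 0.01021 = 0.009662 mol/L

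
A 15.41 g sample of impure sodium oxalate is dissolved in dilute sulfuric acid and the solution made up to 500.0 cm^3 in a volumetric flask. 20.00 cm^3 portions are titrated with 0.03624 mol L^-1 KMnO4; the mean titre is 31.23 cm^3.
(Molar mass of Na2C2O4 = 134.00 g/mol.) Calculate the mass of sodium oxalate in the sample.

2 MnO4^- + 5 C2O4^2- + 16 H^+ → 2 Mn^2+ + 10 CO2 + 8 H2O
n(KMnO4) per titration = 0.03123 × 0.03624 = 1.132 × 10^-3 mol
From the 5:2 ratio, n(Na2C2O4) in each aliquot = 5/2 × 1.132 × 10^-3 = 2.829 × 10^-3 mol
n(Na2C2O4) in the whole flask = 2.829 × 10^-3 × 500.0/20.00 = 0.07074 mol
mass of Na2C2O4 = 0.07074 × 134.00 = 9.479 g

9.479 g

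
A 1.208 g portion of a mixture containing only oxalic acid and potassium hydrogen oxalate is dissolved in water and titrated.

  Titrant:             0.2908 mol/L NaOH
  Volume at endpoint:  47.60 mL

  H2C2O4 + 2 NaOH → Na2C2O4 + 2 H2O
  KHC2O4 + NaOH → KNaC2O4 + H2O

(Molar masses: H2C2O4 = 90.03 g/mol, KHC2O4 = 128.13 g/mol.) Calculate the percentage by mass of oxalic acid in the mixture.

25.36 %

n(NaOH) = 0.04760 × 0.2908 = 0.01384 mol
Let x = n(H2C2O4), y = n(KHC2O4).
Titrant: 2x + 1y = 0.01384;  mass: 90.03x + 128.13y = 1.208
Solving, x = 3.402 × 10^-3 mol, y = 7.037 × 10^-3 mol
mass of H2C2O4 = 3.402 × 10^-3 × 90.03 = 0.3063 g
% H2C2O4 = 0.3063 / 1.208 × 100 = 25.36 %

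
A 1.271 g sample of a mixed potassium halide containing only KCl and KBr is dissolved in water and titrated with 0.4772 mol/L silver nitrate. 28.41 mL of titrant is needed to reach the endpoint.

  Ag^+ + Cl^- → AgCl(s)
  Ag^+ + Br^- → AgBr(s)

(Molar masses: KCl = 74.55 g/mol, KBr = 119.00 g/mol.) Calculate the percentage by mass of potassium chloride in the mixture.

45.17 %

n(AgNO3) = 0.02841 × 0.4772 = 0.01356 mol
Let x = n(KCl), y = n(KBr).
Titrant: 1x + 1y = 0.01356;  mass: 74.55x + 119.00y = 1.271
Solving, x = 7.701 × 10^-3 mol, y = 5.856 × 10^-3 mol
mass of KCl = 7.701 × 10^-3 × 74.55 = 0.5741 g
% KCl = 0.5741 / 1.271 × 100 = 45.17 %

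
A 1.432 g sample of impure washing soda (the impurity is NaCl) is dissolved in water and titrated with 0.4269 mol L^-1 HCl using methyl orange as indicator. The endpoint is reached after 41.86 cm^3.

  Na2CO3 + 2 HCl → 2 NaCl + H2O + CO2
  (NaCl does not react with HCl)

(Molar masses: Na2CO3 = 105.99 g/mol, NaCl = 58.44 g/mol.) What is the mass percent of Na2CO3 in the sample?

66.13 %

n(HCl) = 0.04186 × 0.4269 = 0.01787 mol
Let x = n(Na2CO3), y = n(NaCl).
Titrant: 2x = 0.01787;  mass: 105.99x + 58.44y = 1.432
Solving, x = 8.935 × 10^-3 mol, y = 8.299 × 10^-3 mol
mass of Na2CO3 = 8.935 × 10^-3 × 105.99 = 0.9470 g
% Na2CO3 = 0.9470 / 1.432 × 100 = 66.13 %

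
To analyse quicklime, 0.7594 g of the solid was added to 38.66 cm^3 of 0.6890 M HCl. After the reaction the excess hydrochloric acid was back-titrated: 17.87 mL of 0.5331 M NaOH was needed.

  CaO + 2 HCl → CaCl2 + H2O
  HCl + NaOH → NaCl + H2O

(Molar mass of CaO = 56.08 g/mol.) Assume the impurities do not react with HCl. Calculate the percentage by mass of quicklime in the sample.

63.18 %

n(HCl) added = 0.03866 × 0.6890 = 0.02664 mol
n(NaOH) used in back-titration = 0.01787 × 0.5331 = 9.526 × 10^-3 mol
n(HCl) left over = 9.526 × 10^-3 mol (1:1 ratio)
n(HCl) consumed by analyte = 0.02664 − 9.526 × 10^-3 = 0.01711 mol
From the 1:2 ratio, n(CaO) = 1/2 × 0.01711 = 8.555 × 10^-3 mol
mass of CaO = 8.555 × 10^-3 × 56.08 = 0.4798 g
% CaO = 0.4798 / 0.7594 × 100 = 63.18 %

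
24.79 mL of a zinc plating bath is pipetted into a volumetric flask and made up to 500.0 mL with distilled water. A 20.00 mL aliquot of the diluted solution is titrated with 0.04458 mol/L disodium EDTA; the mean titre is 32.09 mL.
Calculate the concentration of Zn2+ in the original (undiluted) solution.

1.443 mol/L

Zn^2+ + EDTA^4- → [Zn(EDTA)]^2-
n(EDTA) = 0.03209 × 0.04458 = 1.431 × 10^-3 mol
n(Zn2+) in the aliquot = 1.431 × 10^-3 mol (1:1 ratio)
[Zn2+]_dilute = 1.431 × 10^-3 / 0.02000 = 0.07153 mol/L
Dilution factor = 500.0 / 24.79 = 20.17
[Zn2+]_stock = 0.07153 × 20.17 = 1.443 mol/L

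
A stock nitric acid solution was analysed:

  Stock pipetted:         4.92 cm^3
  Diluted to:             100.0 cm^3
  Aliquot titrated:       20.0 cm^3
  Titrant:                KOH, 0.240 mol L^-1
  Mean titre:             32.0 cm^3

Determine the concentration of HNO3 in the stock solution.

7.80 mol/L

HNO3 + KOH → KNO3 + H2O
n(KOH) = 0.0320 × 0.240 = 7.68 × 10^-3 mol
n(HNO3) in the aliquot = 7.68 × 10^-3 mol (1:1 ratio)
[HNO3]_dilute = 7.68 × 10^-3 / 0.0200 = 0.384 mol/L
Dilution factor = 100.0 / 4.92 = 20.33
[HNO3]_stock = 0.384 × 20.33 = 7.80 mol/L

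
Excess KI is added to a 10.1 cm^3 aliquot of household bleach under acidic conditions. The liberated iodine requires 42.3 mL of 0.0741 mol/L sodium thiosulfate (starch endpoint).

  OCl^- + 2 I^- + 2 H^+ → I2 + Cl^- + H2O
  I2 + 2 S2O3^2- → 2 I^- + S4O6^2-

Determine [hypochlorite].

0.155 mol/L

n(S2O3^2-) = 0.0423 × 0.0741 = 3.13 × 10^-3 mol
n(I2) = n(S2O3^2-)/2 = 1.57 × 10^-3 mol
n(OCl^-) in the aliquot = 1.57 × 10^-3 mol (1:1 ratio)
[OCl^-] = 1.57 × 10^-3 / 0.0101 = 0.155 mol/L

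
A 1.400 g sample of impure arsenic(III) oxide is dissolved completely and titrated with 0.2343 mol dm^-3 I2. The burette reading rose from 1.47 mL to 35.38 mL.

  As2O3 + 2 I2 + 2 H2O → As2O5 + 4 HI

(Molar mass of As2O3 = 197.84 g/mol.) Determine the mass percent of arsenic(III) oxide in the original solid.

56.14 %

n(I2) = 0.03391 L × 0.2343 mol/L = 7.945 × 10^-3 mol
From the 1:2 ratio, n(As2O3) = 1/2 × 7.945 × 10^-3 = 3.973 × 10^-3 mol
mass of As2O3 = 3.973 × 10^-3 × 197.84 g/mol = 0.7859 g
% As2O3 = 0.7859 / 1.400 × 100 = 56.14 %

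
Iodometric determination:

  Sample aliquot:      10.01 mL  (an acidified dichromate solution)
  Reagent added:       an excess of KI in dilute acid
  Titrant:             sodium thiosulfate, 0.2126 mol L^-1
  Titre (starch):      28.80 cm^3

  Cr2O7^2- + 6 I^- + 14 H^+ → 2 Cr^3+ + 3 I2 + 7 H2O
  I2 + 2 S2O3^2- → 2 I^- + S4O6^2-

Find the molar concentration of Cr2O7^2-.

n(S2O3^2-) = 0.02880 × 0.2126 = 6.123 × 10^-3 mol
n(I2) = n(S2O3^2-)/2 = 3.061 × 10^-3 mol
From the 1:3 ratio, n(Cr2O7^2-) in the aliquot = 1/3 × 3.061 × 10^-3 = 1.020 × 10^-3 mol
[Cr2O7^2-] = 1.020 × 10^-3 / 0.01001 = 0.1019 mol/L

0.1019 mol/L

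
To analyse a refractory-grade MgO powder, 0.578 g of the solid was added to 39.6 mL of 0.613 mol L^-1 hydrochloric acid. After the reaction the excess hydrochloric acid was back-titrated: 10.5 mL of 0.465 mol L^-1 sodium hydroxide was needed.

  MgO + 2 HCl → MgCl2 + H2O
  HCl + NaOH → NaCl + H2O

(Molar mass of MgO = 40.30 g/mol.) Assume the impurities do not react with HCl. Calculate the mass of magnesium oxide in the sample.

0.391 g

n(HCl) added = 0.0396 × 0.613 = 0.0243 mol
n(NaOH) used in back-titration = 0.0105 × 0.465 = 4.88 × 10^-3 mol
n(HCl) left over = 4.88 × 10^-3 mol (1:1 ratio)
n(HCl) consumed by analyte = 0.0243 − 4.88 × 10^-3 = 0.0194 mol
From the 1:2 ratio, n(MgO) = 1/2 × 0.0194 = 9.70 × 10^-3 mol
mass of MgO = 9.70 × 10^-3 × 40.30 = 0.391 g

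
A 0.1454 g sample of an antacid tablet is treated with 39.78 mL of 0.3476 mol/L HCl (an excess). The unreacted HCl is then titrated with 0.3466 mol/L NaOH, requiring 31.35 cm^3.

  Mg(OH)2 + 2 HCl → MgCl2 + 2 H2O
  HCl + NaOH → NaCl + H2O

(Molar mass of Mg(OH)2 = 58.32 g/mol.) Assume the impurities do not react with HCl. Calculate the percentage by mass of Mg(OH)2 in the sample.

n(HCl) added = 0.03978 × 0.3476 = 0.01383 mol
n(NaOH) used in back-titration = 0.03135 × 0.3466 = 0.01087 mol
n(HCl) left over = 0.01087 mol (1:1 ratio)
n(HCl) consumed by analyte = 0.01383 − 0.01087 = 2.962 × 10^-3 mol
From the 1:2 ratio, n(Mg(OH)2) = 1/2 × 2.962 × 10^-3 = 1.481 × 10^-3 mol
mass of Mg(OH)2 = 1.481 × 10^-3 × 58.32 = 0.08636 g
% Mg(OH)2 = 0.08636 / 0.1454 × 100 = 59.40 %

59.40 %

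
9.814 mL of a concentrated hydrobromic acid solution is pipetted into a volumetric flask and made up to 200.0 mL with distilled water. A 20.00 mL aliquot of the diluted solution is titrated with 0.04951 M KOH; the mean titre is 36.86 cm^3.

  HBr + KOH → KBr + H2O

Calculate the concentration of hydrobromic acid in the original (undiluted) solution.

1.860 M

n(KOH) = 0.03686 × 0.04951 = 1.825 × 10^-3 mol
n(HBr) in the aliquot = 1.825 × 10^-3 mol (1:1 ratio)
[HBr]_dilute = 1.825 × 10^-3 / 0.02000 = 0.09125 mol/L
Dilution factor = 200.0 / 9.814 = 20.38
[HBr]_stock = 0.09125 × 20.38 = 1.860 mol/L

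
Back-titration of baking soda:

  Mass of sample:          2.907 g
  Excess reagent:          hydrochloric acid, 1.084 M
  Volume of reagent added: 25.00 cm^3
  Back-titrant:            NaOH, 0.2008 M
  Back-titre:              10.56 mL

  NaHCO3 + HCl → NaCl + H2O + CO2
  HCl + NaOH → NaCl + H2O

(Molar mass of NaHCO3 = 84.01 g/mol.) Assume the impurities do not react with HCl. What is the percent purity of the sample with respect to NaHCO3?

72.19 %

n(HCl) added = 0.02500 × 1.084 = 0.02710 mol
n(NaOH) used in back-titration = 0.01056 × 0.2008 = 2.120 × 10^-3 mol
n(HCl) left over = 2.120 × 10^-3 mol (1:1 ratio)
n(HCl) consumed by analyte = 0.02710 − 2.120 × 10^-3 = 0.02498 mol
n(NaHCO3) = 0.02498 mol (1:1 ratio)
mass of NaHCO3 = 0.02498 × 84.01 = 2.099 g
% NaHCO3 = 2.099 / 2.907 × 100 = 72.19 %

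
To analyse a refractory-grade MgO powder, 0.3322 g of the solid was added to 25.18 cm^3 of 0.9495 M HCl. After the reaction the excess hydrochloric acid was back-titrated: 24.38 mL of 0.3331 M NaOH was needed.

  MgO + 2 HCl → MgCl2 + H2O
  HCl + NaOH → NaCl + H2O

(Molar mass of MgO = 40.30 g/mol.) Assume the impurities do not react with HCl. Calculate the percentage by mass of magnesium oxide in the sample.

n(HCl) added = 0.02518 × 0.9495 = 0.02391 mol
n(NaOH) used in back-titration = 0.02438 × 0.3331 = 8.121 × 10^-3 mol
n(HCl) left over = 8.121 × 10^-3 mol (1:1 ratio)
n(HCl) consumed by analyte = 0.02391 − 8.121 × 10^-3 = 0.01579 mol
From the 1:2 ratio, n(MgO) = 1/2 × 0.01579 = 7.894 × 10^-3 mol
mass of MgO = 7.894 × 10^-3 × 40.30 = 0.3181 g
% MgO = 0.3181 / 0.3322 × 100 = 95.76 %

95.76 %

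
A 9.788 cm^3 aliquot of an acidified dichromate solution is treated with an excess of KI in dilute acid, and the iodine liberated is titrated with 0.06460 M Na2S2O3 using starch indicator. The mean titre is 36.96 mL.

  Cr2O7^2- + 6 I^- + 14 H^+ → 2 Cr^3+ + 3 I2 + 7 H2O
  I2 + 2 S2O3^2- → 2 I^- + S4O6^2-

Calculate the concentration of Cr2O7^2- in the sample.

n(S2O3^2-) = 0.03696 × 0.06460 = 2.388 × 10^-3 mol
n(I2) = n(S2O3^2-)/2 = 1.194 × 10^-3 mol
From the 1:3 ratio, n(Cr2O7^2-) in the aliquot = 1/3 × 1.194 × 10^-3 = 3.979 × 10^-4 mol
[Cr2O7^2-] = 3.979 × 10^-4 / 0.009788 = 0.04066 mol/L

0.04066 M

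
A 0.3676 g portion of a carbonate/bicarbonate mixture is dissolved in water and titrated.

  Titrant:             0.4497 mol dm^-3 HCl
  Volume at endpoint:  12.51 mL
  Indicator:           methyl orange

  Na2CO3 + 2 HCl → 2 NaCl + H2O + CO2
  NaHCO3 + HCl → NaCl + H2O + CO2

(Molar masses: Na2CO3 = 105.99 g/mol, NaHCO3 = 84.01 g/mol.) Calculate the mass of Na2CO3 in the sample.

n(HCl) = 0.01251 × 0.4497 = 5.626 × 10^-3 mol
Let x = n(Na2CO3), y = n(NaHCO3).
Titrant: 2x + 1y = 5.626 × 10^-3;  mass: 105.99x + 84.01y = 0.3676
Solving, x = 1.693 × 10^-3 mol, y = 2.240 × 10^-3 mol
mass of Na2CO3 = 1.693 × 10^-3 × 105.99 = 0.1794 g

0.1794 g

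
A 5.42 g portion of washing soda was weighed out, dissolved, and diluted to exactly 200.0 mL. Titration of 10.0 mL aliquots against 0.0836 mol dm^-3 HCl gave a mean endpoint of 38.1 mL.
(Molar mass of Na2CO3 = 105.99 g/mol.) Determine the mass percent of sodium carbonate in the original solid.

62.3 %

Na2CO3 + 2 HCl → 2 NaCl + H2O + CO2
n(HCl) per titration = 0.0381 × 0.0836 = 3.19 × 10^-3 mol
From the 1:2 ratio, n(Na2CO3) in each aliquot = 1/2 × 3.19 × 10^-3 = 1.59 × 10^-3 mol
n(Na2CO3) in the whole flask = 1.59 × 10^-3 × 200.0/10.0 = 0.0319 mol
mass of Na2CO3 = 0.0319 × 105.99 = 3.38 g
% Na2CO3 = 3.38 / 5.42 × 100 = 62.3 %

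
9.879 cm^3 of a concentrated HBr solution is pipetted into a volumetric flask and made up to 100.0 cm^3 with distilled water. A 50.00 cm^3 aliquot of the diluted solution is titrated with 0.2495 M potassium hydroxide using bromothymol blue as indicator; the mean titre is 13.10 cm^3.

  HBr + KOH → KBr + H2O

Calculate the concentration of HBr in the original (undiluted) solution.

0.6617 M

n(KOH) = 0.01310 × 0.2495 = 3.268 × 10^-3 mol
n(HBr) in the aliquot = 3.268 × 10^-3 mol (1:1 ratio)
[HBr]_dilute = 3.268 × 10^-3 / 0.05000 = 0.06537 mol/L
Dilution factor = 100.0 / 9.879 = 10.12
[HBr]_stock = 0.06537 × 10.12 = 0.6617 mol/L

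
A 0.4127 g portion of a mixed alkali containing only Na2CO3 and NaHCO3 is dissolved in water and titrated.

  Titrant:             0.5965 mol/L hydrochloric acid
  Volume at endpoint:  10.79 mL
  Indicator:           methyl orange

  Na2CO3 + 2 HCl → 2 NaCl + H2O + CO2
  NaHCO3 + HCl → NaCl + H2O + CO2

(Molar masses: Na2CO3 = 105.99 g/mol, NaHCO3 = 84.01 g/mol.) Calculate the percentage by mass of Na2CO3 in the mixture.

n(HCl) = 0.01079 × 0.5965 = 6.436 × 10^-3 mol
Let x = n(Na2CO3), y = n(NaHCO3).
Titrant: 2x + 1y = 6.436 × 10^-3;  mass: 105.99x + 84.01y = 0.4127
Solving, x = 2.064 × 10^-3 mol, y = 2.309 × 10^-3 mol
mass of Na2CO3 = 2.064 × 10^-3 × 105.99 = 0.2187 g
% Na2CO3 = 0.2187 / 0.4127 × 100 = 53.00 %

53.00 %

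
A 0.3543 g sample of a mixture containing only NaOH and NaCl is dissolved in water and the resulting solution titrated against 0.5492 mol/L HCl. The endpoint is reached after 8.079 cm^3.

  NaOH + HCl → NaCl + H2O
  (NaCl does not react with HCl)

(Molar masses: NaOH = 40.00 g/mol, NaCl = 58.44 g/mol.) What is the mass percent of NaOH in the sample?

n(HCl) = 0.008079 × 0.5492 = 4.437 × 10^-3 mol
Let x = n(NaOH), y = n(NaCl).
Titrant: 1x = 4.437 × 10^-3;  mass: 40.00x + 58.44y = 0.3543
Solving, x = 4.437 × 10^-3 mol, y = 3.026 × 10^-3 mol
mass of NaOH = 4.437 × 10^-3 × 40.00 = 0.1775 g
% NaOH = 0.1775 / 0.3543 × 100 = 50.09 %

50.09 %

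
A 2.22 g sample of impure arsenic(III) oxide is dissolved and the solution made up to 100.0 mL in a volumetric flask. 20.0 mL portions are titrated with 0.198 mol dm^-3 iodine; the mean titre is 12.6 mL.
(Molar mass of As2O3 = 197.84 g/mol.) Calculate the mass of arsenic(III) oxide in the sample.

As2O3 + 2 I2 + 2 H2O → As2O5 + 4 HI
n(I2) per titration = 0.0126 × 0.198 = 2.49 × 10^-3 mol
From the 1:2 ratio, n(As2O3) in each aliquot = 1/2 × 2.49 × 10^-3 = 1.25 × 10^-3 mol
n(As2O3) in the whole flask = 1.25 × 10^-3 × 100.0/20.0 = 6.24 × 10^-3 mol
mass of As2O3 = 6.24 × 10^-3 × 197.84 = 1.23 g

1.23 g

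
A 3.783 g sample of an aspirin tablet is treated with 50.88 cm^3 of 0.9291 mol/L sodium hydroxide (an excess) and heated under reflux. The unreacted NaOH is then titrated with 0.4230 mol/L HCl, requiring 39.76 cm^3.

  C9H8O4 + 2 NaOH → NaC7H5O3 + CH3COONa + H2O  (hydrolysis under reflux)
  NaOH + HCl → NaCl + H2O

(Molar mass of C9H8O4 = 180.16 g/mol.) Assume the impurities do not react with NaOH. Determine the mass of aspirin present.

n(NaOH) added = 0.05088 × 0.9291 = 0.04727 mol
n(HCl) used in back-titration = 0.03976 × 0.4230 = 0.01682 mol
n(NaOH) left over = 0.01682 mol (1:1 ratio)
n(NaOH) consumed by analyte = 0.04727 − 0.01682 = 0.03045 mol
From the 1:2 ratio, n(C9H8O4) = 1/2 × 0.03045 = 0.01523 mol
mass of C9H8O4 = 0.01523 × 180.16 = 2.743 g

2.743 g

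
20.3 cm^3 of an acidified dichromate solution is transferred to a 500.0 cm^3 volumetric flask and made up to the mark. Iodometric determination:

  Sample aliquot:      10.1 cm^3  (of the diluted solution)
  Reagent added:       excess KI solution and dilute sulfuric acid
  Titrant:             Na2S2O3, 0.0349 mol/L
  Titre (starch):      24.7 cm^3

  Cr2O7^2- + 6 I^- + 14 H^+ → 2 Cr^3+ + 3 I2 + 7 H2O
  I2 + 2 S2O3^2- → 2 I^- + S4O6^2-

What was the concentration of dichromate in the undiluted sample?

0.350 mol/L

n(S2O3^2-) = 0.0247 × 0.0349 = 8.62 × 10^-4 mol
n(I2) = n(S2O3^2-)/2 = 4.31 × 10^-4 mol
From the 1:3 ratio, n(Cr2O7^2-) in the aliquot = 1/3 × 4.31 × 10^-4 = 1.44 × 10^-4 mol
[Cr2O7^2-]_dilute = 1.44 × 10^-4 / 0.0101 = 0.0142 mol/L
[Cr2O7^2-]_original = 0.0142 × 500.0/20.3 = 0.350 mol/L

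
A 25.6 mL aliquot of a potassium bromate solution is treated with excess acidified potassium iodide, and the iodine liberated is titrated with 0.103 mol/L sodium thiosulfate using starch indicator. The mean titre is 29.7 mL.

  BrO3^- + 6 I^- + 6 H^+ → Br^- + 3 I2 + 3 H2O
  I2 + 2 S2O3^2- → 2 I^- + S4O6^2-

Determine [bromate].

0.0199 mol/L

n(S2O3^2-) = 0.0297 × 0.103 = 3.06 × 10^-3 mol
n(I2) = n(S2O3^2-)/2 = 1.53 × 10^-3 mol
From the 1:3 ratio, n(BrO3^-) in the aliquot = 1/3 × 1.53 × 10^-3 = 5.10 × 10^-4 mol
[BrO3^-] = 5.10 × 10^-4 / 0.0256 = 0.0199 mol/L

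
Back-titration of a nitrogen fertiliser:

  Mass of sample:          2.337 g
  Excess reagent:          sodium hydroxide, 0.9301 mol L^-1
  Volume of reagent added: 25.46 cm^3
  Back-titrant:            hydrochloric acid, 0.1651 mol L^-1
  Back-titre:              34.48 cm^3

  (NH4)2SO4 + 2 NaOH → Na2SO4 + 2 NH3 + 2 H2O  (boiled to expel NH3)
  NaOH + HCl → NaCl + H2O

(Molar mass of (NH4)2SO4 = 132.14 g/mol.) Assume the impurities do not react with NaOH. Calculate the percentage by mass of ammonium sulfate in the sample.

50.85 %

n(NaOH) added = 0.02546 × 0.9301 = 0.02368 mol
n(HCl) used in back-titration = 0.03448 × 0.1651 = 5.693 × 10^-3 mol
n(NaOH) left over = 5.693 × 10^-3 mol (1:1 ratio)
n(NaOH) consumed by analyte = 0.02368 − 5.693 × 10^-3 = 0.01799 mol
From the 1:2 ratio, n((NH4)2SO4) = 1/2 × 0.01799 = 8.994 × 10^-3 mol
mass of (NH4)2SO4 = 8.994 × 10^-3 × 132.14 = 1.188 g
% (NH4)2SO4 = 1.188 / 2.337 × 100 = 50.85 %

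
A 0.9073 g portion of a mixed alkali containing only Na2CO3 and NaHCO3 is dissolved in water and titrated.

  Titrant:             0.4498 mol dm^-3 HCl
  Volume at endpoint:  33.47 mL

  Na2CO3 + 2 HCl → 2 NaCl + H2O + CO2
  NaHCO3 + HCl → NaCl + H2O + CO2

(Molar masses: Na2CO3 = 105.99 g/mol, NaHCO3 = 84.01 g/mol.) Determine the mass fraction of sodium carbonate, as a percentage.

n(HCl) = 0.03347 × 0.4498 = 0.01505 mol
Let x = n(Na2CO3), y = n(NaHCO3).
Titrant: 2x + 1y = 0.01505;  mass: 105.99x + 84.01y = 0.9073
Solving, x = 5.763 × 10^-3 mol, y = 3.530 × 10^-3 mol
mass of Na2CO3 = 5.763 × 10^-3 × 105.99 = 0.6108 g
% Na2CO3 = 0.6108 / 0.9073 × 100 = 67.32 %

67.32 %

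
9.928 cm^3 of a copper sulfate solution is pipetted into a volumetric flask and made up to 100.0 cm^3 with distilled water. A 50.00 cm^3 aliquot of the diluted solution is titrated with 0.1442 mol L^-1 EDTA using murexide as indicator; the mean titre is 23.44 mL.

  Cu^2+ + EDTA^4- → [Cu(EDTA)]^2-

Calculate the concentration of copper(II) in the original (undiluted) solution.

0.6809 mol/L

n(EDTA) = 0.02344 × 0.1442 = 3.380 × 10^-3 mol
n(Cu2+) in the aliquot = 3.380 × 10^-3 mol (1:1 ratio)
[Cu2+]_dilute = 3.380 × 10^-3 / 0.05000 = 0.06760 mol/L
Dilution factor = 100.0 / 9.928 = 10.07
[Cu2+]_stock = 0.06760 × 10.07 = 0.6809 mol/L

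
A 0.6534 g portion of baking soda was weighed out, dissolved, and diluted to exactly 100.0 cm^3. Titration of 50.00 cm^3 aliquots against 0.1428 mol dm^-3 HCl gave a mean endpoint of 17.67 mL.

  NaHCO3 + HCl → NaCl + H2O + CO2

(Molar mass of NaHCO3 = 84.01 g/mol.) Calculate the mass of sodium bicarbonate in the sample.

0.4240 g

n(HCl) per titration = 0.01767 × 0.1428 = 2.523 × 10^-3 mol
n(NaHCO3) in each aliquot = 2.523 × 10^-3 mol (1:1 ratio)
n(NaHCO3) in the whole flask = 2.523 × 10^-3 × 100.0/50.00 = 5.047 × 10^-3 mol
mass of NaHCO3 = 5.047 × 10^-3 × 84.01 = 0.4240 g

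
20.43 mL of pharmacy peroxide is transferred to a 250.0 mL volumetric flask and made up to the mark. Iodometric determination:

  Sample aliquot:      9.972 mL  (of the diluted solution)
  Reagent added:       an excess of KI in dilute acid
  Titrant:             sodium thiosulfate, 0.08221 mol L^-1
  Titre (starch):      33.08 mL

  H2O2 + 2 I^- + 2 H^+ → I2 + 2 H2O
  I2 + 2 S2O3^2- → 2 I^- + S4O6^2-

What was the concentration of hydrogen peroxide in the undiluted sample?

1.669 mol/L

n(S2O3^2-) = 0.03308 × 0.08221 = 2.720 × 10^-3 mol
n(I2) = n(S2O3^2-)/2 = 1.360 × 10^-3 mol
n(H2O2) in the aliquot = 1.360 × 10^-3 mol (1:1 ratio)
[H2O2]_dilute = 1.360 × 10^-3 / 0.009972 = 0.1364 mol/L
[H2O2]_original = 0.1364 × 250.0/20.43 = 1.669 mol/L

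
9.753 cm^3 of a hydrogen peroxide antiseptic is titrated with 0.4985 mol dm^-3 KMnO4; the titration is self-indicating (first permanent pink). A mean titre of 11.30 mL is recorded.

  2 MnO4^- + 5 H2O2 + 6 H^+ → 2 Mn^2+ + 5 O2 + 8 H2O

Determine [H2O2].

1.444 mol/L

n(KMnO4) = 0.01130 L × 0.4985 mol/L = 5.633 × 10^-3 mol
From the 5:2 mole ratio, n(H2O2) = 5/2 × 5.633 × 10^-3 = 0.01408 mol
[H2O2] = 0.01408 mol / 0.009753 L = 1.444 mol/L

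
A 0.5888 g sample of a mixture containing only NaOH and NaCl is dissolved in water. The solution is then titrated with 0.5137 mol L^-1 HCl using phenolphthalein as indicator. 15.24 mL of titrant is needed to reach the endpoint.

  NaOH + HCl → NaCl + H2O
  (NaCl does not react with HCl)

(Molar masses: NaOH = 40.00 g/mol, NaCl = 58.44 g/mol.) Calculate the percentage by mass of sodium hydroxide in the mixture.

n(HCl) = 0.01524 × 0.5137 = 7.829 × 10^-3 mol
Let x = n(NaOH), y = n(NaCl).
Titrant: 1x = 7.829 × 10^-3;  mass: 40.00x + 58.44y = 0.5888
Solving, x = 7.829 × 10^-3 mol, y = 4.717 × 10^-3 mol
mass of NaOH = 7.829 × 10^-3 × 40.00 = 0.3132 g
% NaOH = 0.3132 / 0.5888 × 100 = 53.18 %

53.18 %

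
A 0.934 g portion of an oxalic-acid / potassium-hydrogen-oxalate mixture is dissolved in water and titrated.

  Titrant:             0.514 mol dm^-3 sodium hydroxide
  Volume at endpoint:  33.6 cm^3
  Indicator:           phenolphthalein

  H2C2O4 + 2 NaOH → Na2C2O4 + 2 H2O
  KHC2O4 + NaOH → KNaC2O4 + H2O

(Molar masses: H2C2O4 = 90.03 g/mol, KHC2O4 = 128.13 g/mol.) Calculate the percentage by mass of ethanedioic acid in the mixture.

n(NaOH) = 0.0336 × 0.514 = 0.0173 mol
Let x = n(H2C2O4), y = n(KHC2O4).
Titrant: 2x + 1y = 0.0173;  mass: 90.03x + 128.13y = 0.934
Solving, x = 7.69 × 10^-3 mol, y = 1.88 × 10^-3 mol
mass of H2C2O4 = 7.69 × 10^-3 × 90.03 = 0.693 g
% H2C2O4 = 0.693 / 0.934 × 100 = 74.2 %

74.2 %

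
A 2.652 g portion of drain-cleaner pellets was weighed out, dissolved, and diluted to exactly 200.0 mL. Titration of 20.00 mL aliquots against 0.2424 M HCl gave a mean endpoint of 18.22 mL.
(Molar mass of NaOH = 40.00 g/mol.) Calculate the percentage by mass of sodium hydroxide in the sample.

NaOH + HCl → NaCl + H2O
n(HCl) per titration = 0.01822 × 0.2424 = 4.417 × 10^-3 mol
n(NaOH) in each aliquot = 4.417 × 10^-3 mol (1:1 ratio)
n(NaOH) in the whole flask = 4.417 × 10^-3 × 200.0/20.00 = 0.04417 mol
mass of NaOH = 0.04417 × 40.00 = 1.767 g
% NaOH = 1.767 / 2.652 × 100 = 66.61 %

66.61 %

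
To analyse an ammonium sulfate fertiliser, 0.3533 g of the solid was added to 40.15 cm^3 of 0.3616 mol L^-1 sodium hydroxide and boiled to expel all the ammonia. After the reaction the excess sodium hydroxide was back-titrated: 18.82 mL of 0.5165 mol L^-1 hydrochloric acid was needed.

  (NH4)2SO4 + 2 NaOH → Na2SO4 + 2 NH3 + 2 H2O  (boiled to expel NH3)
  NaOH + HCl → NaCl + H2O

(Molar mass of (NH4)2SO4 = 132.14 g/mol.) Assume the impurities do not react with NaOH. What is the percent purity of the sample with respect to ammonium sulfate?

89.72 %

n(NaOH) added = 0.04015 × 0.3616 = 0.01452 mol
n(HCl) used in back-titration = 0.01882 × 0.5165 = 9.721 × 10^-3 mol
n(NaOH) left over = 9.721 × 10^-3 mol (1:1 ratio)
n(NaOH) consumed by analyte = 0.01452 − 9.721 × 10^-3 = 4.798 × 10^-3 mol
From the 1:2 ratio, n((NH4)2SO4) = 1/2 × 4.798 × 10^-3 = 2.399 × 10^-3 mol
mass of (NH4)2SO4 = 2.399 × 10^-3 × 132.14 = 0.3170 g
% (NH4)2SO4 = 0.3170 / 0.3533 × 100 = 89.72 %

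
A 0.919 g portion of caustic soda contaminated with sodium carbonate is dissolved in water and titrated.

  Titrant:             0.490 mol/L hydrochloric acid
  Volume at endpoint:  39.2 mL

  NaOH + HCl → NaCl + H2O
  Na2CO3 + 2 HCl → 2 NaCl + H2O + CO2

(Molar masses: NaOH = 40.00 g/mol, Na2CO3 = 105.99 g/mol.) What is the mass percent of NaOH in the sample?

n(HCl) = 0.0392 × 0.490 = 0.0192 mol
Let x = n(NaOH), y = n(Na2CO3).
Titrant: 1x + 2y = 0.0192;  mass: 40.00x + 105.99y = 0.919
Solving, x = 7.61 × 10^-3 mol, y = 5.80 × 10^-3 mol
mass of NaOH = 7.61 × 10^-3 × 40.00 = 0.305 g
% NaOH = 0.305 / 0.919 × 100 = 33.1 %

33.1 %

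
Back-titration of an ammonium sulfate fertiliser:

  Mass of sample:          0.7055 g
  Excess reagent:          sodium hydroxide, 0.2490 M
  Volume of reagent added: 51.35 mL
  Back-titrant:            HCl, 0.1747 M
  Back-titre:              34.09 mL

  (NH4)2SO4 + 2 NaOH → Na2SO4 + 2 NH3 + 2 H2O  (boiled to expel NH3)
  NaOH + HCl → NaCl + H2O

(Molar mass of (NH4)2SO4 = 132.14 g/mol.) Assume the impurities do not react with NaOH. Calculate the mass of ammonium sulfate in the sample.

n(NaOH) added = 0.05135 × 0.2490 = 0.01279 mol
n(HCl) used in back-titration = 0.03409 × 0.1747 = 5.956 × 10^-3 mol
n(NaOH) left over = 5.956 × 10^-3 mol (1:1 ratio)
n(NaOH) consumed by analyte = 0.01279 − 5.956 × 10^-3 = 6.831 × 10^-3 mol
From the 1:2 ratio, n((NH4)2SO4) = 1/2 × 6.831 × 10^-3 = 3.415 × 10^-3 mol
mass of (NH4)2SO4 = 3.415 × 10^-3 × 132.14 = 0.4513 g

0.4513 g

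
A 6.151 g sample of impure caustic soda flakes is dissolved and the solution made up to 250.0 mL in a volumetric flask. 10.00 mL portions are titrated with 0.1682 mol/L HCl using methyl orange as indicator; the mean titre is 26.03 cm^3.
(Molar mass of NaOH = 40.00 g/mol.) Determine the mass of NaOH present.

NaOH + HCl → NaCl + H2O
n(HCl) per titration = 0.02603 × 0.1682 = 4.378 × 10^-3 mol
n(NaOH) in each aliquot = 4.378 × 10^-3 mol (1:1 ratio)
n(NaOH) in the whole flask = 4.378 × 10^-3 × 250.0/10.00 = 0.1095 mol
mass of NaOH = 0.1095 × 40.00 = 4.378 g

4.378 g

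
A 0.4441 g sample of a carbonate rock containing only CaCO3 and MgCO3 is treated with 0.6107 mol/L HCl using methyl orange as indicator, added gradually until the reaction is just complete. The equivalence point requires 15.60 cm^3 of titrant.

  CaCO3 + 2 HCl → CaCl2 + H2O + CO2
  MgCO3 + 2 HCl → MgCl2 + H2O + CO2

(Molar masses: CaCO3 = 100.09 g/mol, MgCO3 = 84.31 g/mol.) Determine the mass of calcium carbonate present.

0.2695 g

n(HCl) = 0.01560 × 0.6107 = 9.527 × 10^-3 mol
Let x = n(CaCO3), y = n(MgCO3).
Titrant: 2x + 2y = 9.527 × 10^-3;  mass: 100.09x + 84.31y = 0.4441
Solving, x = 2.693 × 10^-3 mol, y = 2.071 × 10^-3 mol
mass of CaCO3 = 2.693 × 10^-3 × 100.09 = 0.2695 g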